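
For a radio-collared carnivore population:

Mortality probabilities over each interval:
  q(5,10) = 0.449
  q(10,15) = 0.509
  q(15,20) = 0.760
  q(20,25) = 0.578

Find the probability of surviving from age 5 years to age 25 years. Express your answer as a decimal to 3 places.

P(survive 5→25) = (1 − 0.449) × (1 − 0.509) × (1 − 0.760) × (1 − 0.578).
= 0.551 × 0.491 × 0.240 × 0.422 = 0.027400.

0.027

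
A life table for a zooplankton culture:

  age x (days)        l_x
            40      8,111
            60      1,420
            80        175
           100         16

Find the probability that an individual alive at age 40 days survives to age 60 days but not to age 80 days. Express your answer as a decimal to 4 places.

0.1535

This is the probability of reaching 60 but not 80, conditional on being alive at 40: (l_60 − l_80) / l_40.
= (1,420 − 175) / 8,111 = 1,245 / 8,111 = 0.153495.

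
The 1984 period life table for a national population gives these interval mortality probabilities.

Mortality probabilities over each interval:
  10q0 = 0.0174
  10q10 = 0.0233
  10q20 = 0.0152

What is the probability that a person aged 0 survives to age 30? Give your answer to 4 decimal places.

30p0 = (1 − 0.0174) × (1 − 0.0233) × (1 − 0.0152).
= 0.9826 × 0.9767 × 0.9848 = 0.945118.

0.9451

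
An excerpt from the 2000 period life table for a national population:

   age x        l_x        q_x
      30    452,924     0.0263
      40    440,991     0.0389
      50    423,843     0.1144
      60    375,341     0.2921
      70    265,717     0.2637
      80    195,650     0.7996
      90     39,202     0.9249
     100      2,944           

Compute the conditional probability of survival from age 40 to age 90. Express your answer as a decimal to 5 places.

The conditional survival probability is l_90/l_40 = 39,202/440,991 = 0.088895.

0.08890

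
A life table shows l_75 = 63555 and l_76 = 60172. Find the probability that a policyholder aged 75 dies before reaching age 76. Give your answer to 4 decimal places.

P(die before 76 | alive at 75) = 1 − l_76/l_75 = 1 − 60172/63555 = (3383)/63555 = 0.053229.

0.0532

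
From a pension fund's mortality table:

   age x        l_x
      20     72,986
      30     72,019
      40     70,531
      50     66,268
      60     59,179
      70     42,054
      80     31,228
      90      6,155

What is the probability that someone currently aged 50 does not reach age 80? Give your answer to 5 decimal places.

P(die before 80 | alive at 50) = 1 − l_80/l_50 = 1 − 31,228/66,268 = (35,040)/66,268 = 0.528762.

0.52876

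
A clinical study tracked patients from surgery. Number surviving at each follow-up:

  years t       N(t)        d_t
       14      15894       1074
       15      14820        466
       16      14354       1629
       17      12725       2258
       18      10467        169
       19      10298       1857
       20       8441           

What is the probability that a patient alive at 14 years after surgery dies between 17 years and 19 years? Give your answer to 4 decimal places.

This is the probability of reaching 17 but not 19, conditional on being alive at 14: (N(17) − N(19)) / N(14).
= (12725 − 10298) / 15894 = 2427 / 15894 = 0.152699.

0.1527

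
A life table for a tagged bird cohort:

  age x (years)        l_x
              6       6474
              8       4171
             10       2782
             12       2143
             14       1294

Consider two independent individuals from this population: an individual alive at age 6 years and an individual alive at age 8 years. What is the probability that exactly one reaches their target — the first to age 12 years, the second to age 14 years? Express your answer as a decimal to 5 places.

0.43587

p₁ = l_12/l_6 = 2143/6474 = 0.331016; p₂ = l_14/l_8 = 1294/4171 = 0.310237.
P(exactly one) = p₁(1−p₂) + (1−p₁)p₂ = 0.228323 + 0.207544 = 0.435866.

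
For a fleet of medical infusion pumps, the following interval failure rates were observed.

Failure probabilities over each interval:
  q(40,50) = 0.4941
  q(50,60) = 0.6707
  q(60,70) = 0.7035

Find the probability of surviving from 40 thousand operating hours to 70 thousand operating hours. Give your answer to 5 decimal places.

0.04939

Chaining the interval survival probabilities: (1 − 0.4941) × (1 − 0.6707) × (1 − 0.7035).
= 0.5059 × 0.3293 × 0.2965 = 0.049395.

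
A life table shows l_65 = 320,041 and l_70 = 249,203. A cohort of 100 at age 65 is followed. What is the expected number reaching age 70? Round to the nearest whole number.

78

The relevant probability is 249,203/320,041 = 0.778660.
Expected number = 100 × 0.778660 = 78.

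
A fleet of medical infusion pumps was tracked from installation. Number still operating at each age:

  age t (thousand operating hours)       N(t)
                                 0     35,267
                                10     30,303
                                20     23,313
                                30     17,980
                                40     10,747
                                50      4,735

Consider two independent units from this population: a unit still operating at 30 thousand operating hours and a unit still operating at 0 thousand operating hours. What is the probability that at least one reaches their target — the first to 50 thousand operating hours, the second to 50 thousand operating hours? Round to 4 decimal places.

p₁ = N(50)/N(30) = 4,735/17,980 = 0.263348; p₂ = N(50)/N(0) = 4,735/35,267 = 0.134261.
P(at least one) = 1 − (1−p₁)(1−p₂) = 1 − 0.736652 × 0.865739 = 0.362252.

0.3623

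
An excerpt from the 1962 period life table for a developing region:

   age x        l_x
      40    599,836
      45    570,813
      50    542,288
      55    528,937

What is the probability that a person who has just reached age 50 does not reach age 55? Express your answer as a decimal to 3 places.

0.025

P(die before 55 | alive at 50) = 1 − l_55/l_50 = 1 − 528,937/542,288 = (13,351)/542,288 = 0.024620.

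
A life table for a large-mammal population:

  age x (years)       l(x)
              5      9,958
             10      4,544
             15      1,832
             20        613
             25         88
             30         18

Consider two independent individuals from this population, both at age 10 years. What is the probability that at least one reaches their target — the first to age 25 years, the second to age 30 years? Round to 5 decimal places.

p₁ = l(25)/l(10) = 88/4,544 = 0.019366; p₂ = l(30)/l(10) = 18/4,544 = 0.003961.
P(at least one) = 1 − (1−p₁)(1−p₂) = 1 − 0.980634 × 0.996039 = 0.023250.

0.02325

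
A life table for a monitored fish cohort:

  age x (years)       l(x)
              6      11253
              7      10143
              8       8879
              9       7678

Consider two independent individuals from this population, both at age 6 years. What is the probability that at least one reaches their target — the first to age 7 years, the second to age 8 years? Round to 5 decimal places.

p₁ = l(7)/l(6) = 10143/11253 = 0.901360; p₂ = l(8)/l(6) = 8879/11253 = 0.789034.
P(at least one) = 1 − (1−p₁)(1−p₂) = 1 − 0.098640 × 0.210966 = 0.979190.

0.97919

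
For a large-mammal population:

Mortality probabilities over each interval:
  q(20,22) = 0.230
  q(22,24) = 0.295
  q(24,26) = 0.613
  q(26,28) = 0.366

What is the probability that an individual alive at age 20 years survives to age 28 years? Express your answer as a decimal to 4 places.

Chaining the interval survival probabilities: (1 − 0.230) × (1 − 0.295) × (1 − 0.613) × (1 − 0.366).
= 0.770 × 0.705 × 0.387 × 0.634 = 0.133193.

0.1332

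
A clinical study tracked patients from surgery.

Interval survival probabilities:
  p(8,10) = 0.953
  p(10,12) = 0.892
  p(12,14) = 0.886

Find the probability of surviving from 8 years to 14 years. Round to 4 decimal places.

Survival from 8 to 14 is the product of surviving each interval: 0.953 × 0.892 × 0.886.
= 0.753167.

0.7532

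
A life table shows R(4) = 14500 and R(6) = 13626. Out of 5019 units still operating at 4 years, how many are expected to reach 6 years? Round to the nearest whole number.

The relevant probability is 13626/14500 = 0.939724.
Expected number = 5019 × 0.939724 = 4716.

4716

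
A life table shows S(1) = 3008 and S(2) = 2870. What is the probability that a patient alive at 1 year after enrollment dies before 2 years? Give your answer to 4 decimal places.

P(die before 2 | alive at 1) = 1 − S(2)/S(1) = 1 − 2870/3008 = (138)/3008 = 0.045878.

0.0459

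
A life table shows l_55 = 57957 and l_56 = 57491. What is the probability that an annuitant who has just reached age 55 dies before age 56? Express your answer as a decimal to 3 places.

P(die before 56 | alive at 55) = 1 − l_56/l_55 = 1 − 57491/57957 = (466)/57957 = 0.008040.

0.008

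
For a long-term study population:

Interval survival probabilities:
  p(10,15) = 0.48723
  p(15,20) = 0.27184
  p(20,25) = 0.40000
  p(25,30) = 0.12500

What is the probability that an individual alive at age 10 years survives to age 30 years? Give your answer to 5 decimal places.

0.00662

Survival from 10 to 30 is the product of surviving each interval: 0.48723 × 0.27184 × 0.40000 × 0.12500.
= 0.006622.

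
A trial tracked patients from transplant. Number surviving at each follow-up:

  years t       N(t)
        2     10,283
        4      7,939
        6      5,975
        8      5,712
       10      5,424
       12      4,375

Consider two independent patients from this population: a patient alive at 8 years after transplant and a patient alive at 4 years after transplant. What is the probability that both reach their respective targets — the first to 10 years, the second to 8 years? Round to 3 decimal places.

p₁ = N(10)/N(8) = 5,424/5,712 = 0.949580; p₂ = N(8)/N(4) = 5,712/7,939 = 0.719486.
P(both) = p₁ × p₂ = 0.949580 × 0.719486 = 0.683210.

0.683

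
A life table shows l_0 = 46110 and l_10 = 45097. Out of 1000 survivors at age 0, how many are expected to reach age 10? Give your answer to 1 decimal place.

978.0

The relevant probability is 45097/46110 = 0.978031.
Expected number = 1000 × 0.978031 = 978.0.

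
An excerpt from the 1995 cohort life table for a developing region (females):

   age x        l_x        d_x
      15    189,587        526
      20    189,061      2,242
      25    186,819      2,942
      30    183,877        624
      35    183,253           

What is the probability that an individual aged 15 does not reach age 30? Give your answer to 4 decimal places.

0.0301

P(die before 30 | alive at 15) = 1 − l_30/l_15 = 1 − 183,877/189,587 = (5,710)/189,587 = 0.030118.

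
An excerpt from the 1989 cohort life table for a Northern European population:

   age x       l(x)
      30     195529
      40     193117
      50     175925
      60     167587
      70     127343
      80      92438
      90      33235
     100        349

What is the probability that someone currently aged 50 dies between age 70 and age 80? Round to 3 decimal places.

0.198

This is the probability of reaching 70 but not 80, conditional on being alive at 50: (l(70) − l(80)) / l(50).
= (127343 − 92438) / 175925 = 34905 / 175925 = 0.198408.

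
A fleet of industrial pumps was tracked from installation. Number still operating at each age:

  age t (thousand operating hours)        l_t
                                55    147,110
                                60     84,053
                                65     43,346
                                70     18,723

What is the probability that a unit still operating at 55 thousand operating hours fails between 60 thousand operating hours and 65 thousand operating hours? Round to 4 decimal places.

0.2767

This is the probability of reaching 60 but not 65, conditional on being operational at 55: (l_60 − l_65) / l_55.
= (84,053 − 43,346) / 147,110 = 40,707 / 147,110 = 0.276711.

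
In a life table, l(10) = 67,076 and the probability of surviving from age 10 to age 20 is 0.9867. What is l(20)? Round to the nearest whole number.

l(20) = l(10) × p = 67,076 × 0.9867 = 66184.

66184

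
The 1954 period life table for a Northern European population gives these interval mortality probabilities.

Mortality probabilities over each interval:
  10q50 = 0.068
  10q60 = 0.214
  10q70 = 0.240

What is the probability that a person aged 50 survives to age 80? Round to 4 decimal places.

The overall survival probability is (1 − 0.068) × (1 − 0.214) × (1 − 0.240).
= 0.932 × 0.786 × 0.760 = 0.556740.

0.5567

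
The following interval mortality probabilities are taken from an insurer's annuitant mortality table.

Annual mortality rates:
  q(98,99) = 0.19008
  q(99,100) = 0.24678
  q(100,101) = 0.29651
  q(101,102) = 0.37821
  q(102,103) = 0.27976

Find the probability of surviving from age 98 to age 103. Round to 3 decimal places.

0.192

Chaining the interval survival probabilities: (1 − 0.19008) × (1 − 0.24678) × (1 − 0.29651) × (1 − 0.37821) × (1 − 0.27976).
= 0.80992 × 0.75322 × 0.70349 × 0.62179 × 0.72024 = 0.192195.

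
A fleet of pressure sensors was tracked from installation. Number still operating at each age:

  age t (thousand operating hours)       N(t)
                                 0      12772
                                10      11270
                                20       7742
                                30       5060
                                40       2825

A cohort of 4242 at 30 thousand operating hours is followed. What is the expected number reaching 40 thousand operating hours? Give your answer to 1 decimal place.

The relevant probability is 2825/5060 = 0.558300.
Expected number = 4242 × 0.558300 = 2368.3.

2368.3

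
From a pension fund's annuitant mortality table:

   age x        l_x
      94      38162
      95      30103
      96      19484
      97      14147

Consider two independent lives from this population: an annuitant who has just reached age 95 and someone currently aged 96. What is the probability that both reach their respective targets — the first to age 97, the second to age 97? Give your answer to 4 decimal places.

0.3412

p₁ = l_97/l_95 = 14147/30103 = 0.469953; p₂ = l_97/l_96 = 14147/19484 = 0.726083.
P(both) = p₁ × p₂ = 0.469953 × 0.726083 = 0.341225.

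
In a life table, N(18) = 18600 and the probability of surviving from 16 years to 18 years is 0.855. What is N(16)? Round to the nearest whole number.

N(16) = N(18) / p = 18600 / 0.855 = 21754.

21754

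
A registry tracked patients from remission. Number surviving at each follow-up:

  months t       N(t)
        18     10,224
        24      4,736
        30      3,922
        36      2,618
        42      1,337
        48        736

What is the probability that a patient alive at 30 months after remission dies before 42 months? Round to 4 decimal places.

0.6591

P(die before 42 | alive at 30) = 1 − N(42)/N(30) = 1 − 1,337/3,922 = (2,585)/3,922 = 0.659102.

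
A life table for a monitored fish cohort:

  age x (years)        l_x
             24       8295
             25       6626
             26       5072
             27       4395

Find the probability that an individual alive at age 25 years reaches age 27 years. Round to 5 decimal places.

The conditional survival probability is l_27/l_25 = 4395/6626 = 0.663296.

0.66330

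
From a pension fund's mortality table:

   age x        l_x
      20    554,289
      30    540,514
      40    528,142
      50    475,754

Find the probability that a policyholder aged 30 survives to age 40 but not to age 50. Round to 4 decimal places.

0.0969

This is the probability of reaching 40 but not 50, conditional on being alive at 30: (l_40 − l_50) / l_30.
= (528,142 − 475,754) / 540,514 = 52,388 / 540,514 = 0.096923.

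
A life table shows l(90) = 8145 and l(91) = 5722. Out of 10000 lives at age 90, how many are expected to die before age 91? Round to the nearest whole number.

The relevant probability is 1 − 5722/8145 = 0.297483.
Expected number = 10000 × 0.297483 = 2975.

2975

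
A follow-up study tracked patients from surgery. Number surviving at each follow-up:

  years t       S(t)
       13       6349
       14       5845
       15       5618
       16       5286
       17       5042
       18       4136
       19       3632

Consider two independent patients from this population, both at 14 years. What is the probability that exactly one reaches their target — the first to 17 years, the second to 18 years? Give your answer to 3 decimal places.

0.349

p₁ = S(17)/S(14) = 5042/5845 = 0.862618; p₂ = S(18)/S(14) = 4136/5845 = 0.707613.
P(exactly one) = p₁(1−p₂) + (1−p₁)p₂ = 0.252218 + 0.097213 = 0.349432.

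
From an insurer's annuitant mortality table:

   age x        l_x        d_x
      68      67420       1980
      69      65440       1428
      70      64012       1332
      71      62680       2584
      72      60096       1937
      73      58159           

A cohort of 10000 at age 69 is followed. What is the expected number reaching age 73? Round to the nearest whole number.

The relevant probability is 58159/65440 = 0.888738.
Expected number = 10000 × 0.888738 = 8887.

8887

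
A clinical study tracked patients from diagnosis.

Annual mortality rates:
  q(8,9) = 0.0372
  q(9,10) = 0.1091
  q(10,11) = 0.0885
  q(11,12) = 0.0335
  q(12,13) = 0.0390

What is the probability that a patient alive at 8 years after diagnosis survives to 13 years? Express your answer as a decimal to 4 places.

0.7262

The overall survival probability is (1 − 0.0372) × (1 − 0.1091) × (1 − 0.0885) × (1 − 0.0335) × (1 − 0.0390).
= 0.9628 × 0.8909 × 0.9115 × 0.9665 × 0.9610 = 0.726184.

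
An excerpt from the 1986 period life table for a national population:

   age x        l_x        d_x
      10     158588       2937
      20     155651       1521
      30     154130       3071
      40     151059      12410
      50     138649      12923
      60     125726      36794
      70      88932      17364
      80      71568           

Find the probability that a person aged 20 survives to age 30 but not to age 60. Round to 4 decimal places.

0.1825

We want 10|30q20 = (l_30 − l_60)/l_20.
This is the probability of reaching 30 but not 60, conditional on being alive at 20: (l_30 − l_60) / l_20.
= (154130 − 125726) / 155651 = 28404 / 155651 = 0.182485.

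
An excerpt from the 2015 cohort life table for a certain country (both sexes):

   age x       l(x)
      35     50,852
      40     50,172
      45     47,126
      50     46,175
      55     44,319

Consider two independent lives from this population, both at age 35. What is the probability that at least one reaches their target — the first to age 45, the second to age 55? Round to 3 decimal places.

p₁ = l(45)/l(35) = 47,126/50,852 = 0.926729; p₂ = l(55)/l(35) = 44,319/50,852 = 0.871529.
P(at least one) = 1 − (1−p₁)(1−p₂) = 1 − 0.073271 × 0.128471 = 0.990587.

0.991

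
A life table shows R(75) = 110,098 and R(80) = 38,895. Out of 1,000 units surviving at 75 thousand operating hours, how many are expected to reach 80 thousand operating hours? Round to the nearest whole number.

353

The relevant probability is 38,895/110,098 = 0.353276.
Expected number = 1,000 × 0.353276 = 353.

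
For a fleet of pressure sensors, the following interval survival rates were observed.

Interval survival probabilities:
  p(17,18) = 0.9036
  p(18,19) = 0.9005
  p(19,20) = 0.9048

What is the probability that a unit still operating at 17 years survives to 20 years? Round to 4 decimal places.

Survival from 17 to 20 is the product of surviving each interval: 0.9036 × 0.9005 × 0.9048.
= 0.736228.

0.7362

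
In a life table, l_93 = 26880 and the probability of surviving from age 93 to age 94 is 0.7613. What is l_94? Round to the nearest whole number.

l_94 = l_93 × p = 26880 × 0.7613 = 20464.

20464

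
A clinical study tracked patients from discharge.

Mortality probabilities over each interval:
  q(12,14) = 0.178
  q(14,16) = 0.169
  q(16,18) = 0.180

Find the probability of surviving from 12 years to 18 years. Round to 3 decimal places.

0.560

The overall survival probability is (1 − 0.178) × (1 − 0.169) × (1 − 0.180).
= 0.822 × 0.831 × 0.820 = 0.560127.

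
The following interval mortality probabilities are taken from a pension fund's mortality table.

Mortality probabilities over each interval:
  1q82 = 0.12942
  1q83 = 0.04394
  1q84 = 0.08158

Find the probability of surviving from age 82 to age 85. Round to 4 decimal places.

0.7644

Chaining the interval survival probabilities: (1 − 0.12942) × (1 − 0.04394) × (1 − 0.08158).
= 0.87058 × 0.95606 × 0.91842 = 0.764426.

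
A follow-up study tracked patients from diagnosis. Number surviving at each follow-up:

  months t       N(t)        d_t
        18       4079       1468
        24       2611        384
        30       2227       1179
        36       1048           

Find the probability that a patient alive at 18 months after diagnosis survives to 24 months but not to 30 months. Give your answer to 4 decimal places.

This is the probability of reaching 24 but not 30, conditional on being alive at 18: (N(24) − N(30)) / N(18).
= (2611 − 2227) / 4079 = 384 / 4079 = 0.094141.

0.0941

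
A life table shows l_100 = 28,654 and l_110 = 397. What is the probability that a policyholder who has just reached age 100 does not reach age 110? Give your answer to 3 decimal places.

0.986

P(die before 110 | alive at 100) = 1 − l_110/l_100 = 1 − 397/28,654 = (28,257)/28,654 = 0.986145.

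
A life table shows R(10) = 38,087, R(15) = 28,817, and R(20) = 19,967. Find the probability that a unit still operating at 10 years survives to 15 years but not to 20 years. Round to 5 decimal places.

0.23236

This is the probability of reaching 15 but not 20, conditional on being operational at 10: (R(15) − R(20)) / R(10).
= (28,817 − 19,967) / 38,087 = 8,850 / 38,087 = 0.232363.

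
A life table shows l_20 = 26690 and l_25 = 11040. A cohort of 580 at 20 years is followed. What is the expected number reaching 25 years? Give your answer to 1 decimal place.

The relevant probability is 11040/26690 = 0.413638.
Expected number = 580 × 0.413638 = 239.9.

239.9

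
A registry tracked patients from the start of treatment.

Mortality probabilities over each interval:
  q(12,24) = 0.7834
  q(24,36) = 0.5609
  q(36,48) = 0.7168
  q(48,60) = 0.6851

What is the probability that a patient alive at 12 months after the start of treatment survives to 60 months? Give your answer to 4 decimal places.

0.0085

The overall survival probability is (1 − 0.7834) × (1 − 0.5609) × (1 − 0.7168) × (1 − 0.6851).
= 0.2166 × 0.4391 × 0.2832 × 0.3149 = 0.008482.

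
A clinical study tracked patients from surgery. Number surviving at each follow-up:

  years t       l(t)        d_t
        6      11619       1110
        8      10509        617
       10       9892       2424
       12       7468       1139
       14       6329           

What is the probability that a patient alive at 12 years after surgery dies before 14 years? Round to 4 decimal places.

P(die before 14 | alive at 12) = 1 − l(14)/l(12) = 1 − 6329/7468 = (1139)/7468 = 0.152517.

0.1525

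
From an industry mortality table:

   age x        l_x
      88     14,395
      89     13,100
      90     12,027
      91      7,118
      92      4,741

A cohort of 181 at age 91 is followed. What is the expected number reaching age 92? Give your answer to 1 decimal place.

120.6

The relevant probability is 4,741/7,118 = 0.666058.
Expected number = 181 × 0.666058 = 120.6.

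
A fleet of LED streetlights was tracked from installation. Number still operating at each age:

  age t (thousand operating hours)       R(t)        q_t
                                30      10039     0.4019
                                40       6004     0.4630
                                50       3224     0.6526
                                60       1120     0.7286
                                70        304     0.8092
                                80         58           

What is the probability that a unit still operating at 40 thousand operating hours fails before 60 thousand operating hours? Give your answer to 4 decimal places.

P(fail before 60 | operational at 40) = 1 − R(60)/R(40) = 1 − 1120/6004 = (4884)/6004 = 0.813458.

0.8135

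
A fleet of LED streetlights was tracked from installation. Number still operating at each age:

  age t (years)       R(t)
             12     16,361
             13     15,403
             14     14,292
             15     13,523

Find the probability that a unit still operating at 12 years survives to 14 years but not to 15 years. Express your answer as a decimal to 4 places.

This is the probability of reaching 14 but not 15, conditional on being operational at 12: (R(14) − R(15)) / R(12).
= (14,292 − 13,523) / 16,361 = 769 / 16,361 = 0.047002.

0.0470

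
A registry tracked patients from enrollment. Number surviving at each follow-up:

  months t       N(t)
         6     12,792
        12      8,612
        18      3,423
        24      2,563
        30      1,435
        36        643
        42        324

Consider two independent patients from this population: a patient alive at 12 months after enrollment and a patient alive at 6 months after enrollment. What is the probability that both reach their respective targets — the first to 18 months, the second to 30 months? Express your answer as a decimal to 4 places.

0.0446

p₁ = N(18)/N(12) = 3,423/8,612 = 0.397469; p₂ = N(30)/N(6) = 1,435/12,792 = 0.112179.
P(both) = p₁ × p₂ = 0.397469 × 0.112179 = 0.044588.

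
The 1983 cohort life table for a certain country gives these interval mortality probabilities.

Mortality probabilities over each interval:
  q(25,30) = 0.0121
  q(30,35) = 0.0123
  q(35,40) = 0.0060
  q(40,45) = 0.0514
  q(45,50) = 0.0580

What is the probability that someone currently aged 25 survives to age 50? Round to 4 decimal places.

0.8667

The overall survival probability is (1 − 0.0121) × (1 − 0.0123) × (1 − 0.0060) × (1 − 0.0514) × (1 − 0.0580).
= 0.9879 × 0.9877 × 0.9940 × 0.9486 × 0.9420 = 0.866679.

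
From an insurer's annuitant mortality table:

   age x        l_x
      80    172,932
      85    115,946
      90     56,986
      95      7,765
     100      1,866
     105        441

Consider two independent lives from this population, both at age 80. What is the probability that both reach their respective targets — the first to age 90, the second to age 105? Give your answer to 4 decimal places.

0.0008

p₁ = l_90/l_80 = 56,986/172,932 = 0.329528; p₂ = l_105/l_80 = 441/172,932 = 0.002550.
P(both) = p₁ × p₂ = 0.329528 × 0.002550 = 0.000840.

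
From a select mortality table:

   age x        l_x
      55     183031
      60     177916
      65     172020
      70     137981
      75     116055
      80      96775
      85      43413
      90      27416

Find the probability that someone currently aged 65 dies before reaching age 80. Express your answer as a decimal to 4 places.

P(die before 80 | alive at 65) = 1 − l_80/l_65 = 1 − 96775/172020 = (75245)/172020 = 0.437420.

0.4374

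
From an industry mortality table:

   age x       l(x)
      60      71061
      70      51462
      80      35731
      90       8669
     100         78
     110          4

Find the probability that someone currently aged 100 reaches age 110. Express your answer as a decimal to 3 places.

The conditional survival probability is l(110)/l(100) = 4/78 = 0.051282.

0.051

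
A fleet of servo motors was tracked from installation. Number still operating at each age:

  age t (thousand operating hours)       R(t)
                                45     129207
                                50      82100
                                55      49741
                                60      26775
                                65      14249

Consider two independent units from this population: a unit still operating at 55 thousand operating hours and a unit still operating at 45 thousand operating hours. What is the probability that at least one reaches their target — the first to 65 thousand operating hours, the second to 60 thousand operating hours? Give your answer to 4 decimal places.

p₁ = R(65)/R(55) = 14249/49741 = 0.286464; p₂ = R(60)/R(45) = 26775/129207 = 0.207226.
P(at least one) = 1 − (1−p₁)(1−p₂) = 1 − 0.713536 × 0.792774 = 0.434327.

0.4343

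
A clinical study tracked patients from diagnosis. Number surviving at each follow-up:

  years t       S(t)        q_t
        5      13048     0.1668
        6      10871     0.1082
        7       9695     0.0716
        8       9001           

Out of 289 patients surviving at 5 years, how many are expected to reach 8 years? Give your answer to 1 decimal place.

The relevant probability is 9001/13048 = 0.689838.
Expected number = 289 × 0.689838 = 199.4.

199.4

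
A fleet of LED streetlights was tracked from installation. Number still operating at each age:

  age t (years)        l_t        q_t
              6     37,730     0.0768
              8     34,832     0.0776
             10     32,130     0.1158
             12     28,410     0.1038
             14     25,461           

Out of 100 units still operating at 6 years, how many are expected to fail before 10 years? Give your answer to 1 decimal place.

The relevant probability is 1 − 32,130/37,730 = 0.148423.
Expected number = 100 × 0.148423 = 14.8.

14.8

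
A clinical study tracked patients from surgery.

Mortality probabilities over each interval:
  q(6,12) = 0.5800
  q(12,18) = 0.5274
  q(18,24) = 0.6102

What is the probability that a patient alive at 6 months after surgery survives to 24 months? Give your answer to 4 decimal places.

0.0774

Chaining the interval survival probabilities: (1 − 0.5800) × (1 − 0.5274) × (1 − 0.6102).
= 0.4200 × 0.4726 × 0.3898 = 0.077372.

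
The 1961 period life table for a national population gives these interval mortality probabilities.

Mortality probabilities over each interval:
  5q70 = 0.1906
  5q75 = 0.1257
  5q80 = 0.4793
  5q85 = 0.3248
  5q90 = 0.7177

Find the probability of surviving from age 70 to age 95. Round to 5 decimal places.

0.07024

25p70 = (1 − 0.1906) × (1 − 0.1257) × (1 − 0.4793) × (1 − 0.3248) × (1 − 0.7177).
= 0.8094 × 0.8743 × 0.5207 × 0.6752 × 0.2823 = 0.070235.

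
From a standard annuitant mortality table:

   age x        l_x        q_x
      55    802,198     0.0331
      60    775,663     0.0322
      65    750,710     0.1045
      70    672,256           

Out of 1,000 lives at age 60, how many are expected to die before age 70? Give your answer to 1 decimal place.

133.3

The relevant probability is 1 − 672,256/775,663 = 0.133314.
Expected number = 1,000 × 0.133314 = 133.3.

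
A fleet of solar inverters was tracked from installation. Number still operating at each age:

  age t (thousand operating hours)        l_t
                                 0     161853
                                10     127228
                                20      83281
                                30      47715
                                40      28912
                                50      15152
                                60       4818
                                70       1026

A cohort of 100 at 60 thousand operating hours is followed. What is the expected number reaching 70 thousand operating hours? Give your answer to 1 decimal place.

21.3

The relevant probability is 1026/4818 = 0.212951.
Expected number = 100 × 0.212951 = 21.3.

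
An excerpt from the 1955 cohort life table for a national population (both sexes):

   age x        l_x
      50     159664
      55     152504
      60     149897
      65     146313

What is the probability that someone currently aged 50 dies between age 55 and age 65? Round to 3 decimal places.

This is the probability of reaching 55 but not 65, conditional on being alive at 50: (l_55 − l_65) / l_50.
= (152504 − 146313) / 159664 = 6191 / 159664 = 0.038775.

0.039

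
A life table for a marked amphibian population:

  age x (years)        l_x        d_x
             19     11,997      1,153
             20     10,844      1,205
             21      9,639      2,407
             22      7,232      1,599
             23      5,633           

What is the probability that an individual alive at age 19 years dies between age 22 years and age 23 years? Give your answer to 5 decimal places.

This is the probability of reaching 22 but not 23, conditional on being alive at 19: (l_22 − l_23) / l_19.
= (7,232 − 5,633) / 11,997 = 1,599 / 11,997 = 0.133283.

0.13328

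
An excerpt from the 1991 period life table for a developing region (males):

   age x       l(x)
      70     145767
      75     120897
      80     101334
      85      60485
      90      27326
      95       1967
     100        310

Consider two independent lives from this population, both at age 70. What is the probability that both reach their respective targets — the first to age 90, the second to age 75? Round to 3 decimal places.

0.155

p₁ = l(90)/l(70) = 27326/145767 = 0.187464; p₂ = l(75)/l(70) = 120897/145767 = 0.829385.
P(both) = p₁ × p₂ = 0.187464 × 0.829385 = 0.155480.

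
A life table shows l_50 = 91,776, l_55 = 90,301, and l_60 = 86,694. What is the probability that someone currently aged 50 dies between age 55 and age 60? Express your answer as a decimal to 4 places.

0.0393

We want 5|5q50 = (l_55 − l_60)/l_50.
This is the probability of reaching 55 but not 60, conditional on being alive at 50: (l_55 − l_60) / l_50.
= (90,301 − 86,694) / 91,776 = 3,607 / 91,776 = 0.039302.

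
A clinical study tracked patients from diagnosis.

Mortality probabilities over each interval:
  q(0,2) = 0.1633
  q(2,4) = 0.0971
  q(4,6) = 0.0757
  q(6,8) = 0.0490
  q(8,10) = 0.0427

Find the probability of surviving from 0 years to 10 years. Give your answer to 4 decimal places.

P(survive 0→10) = (1 − 0.1633) × (1 − 0.0971) × (1 − 0.0757) × (1 − 0.0490) × (1 − 0.0427).
= 0.8367 × 0.9029 × 0.9243 × 0.9510 × 0.9573 = 0.635698.

0.6357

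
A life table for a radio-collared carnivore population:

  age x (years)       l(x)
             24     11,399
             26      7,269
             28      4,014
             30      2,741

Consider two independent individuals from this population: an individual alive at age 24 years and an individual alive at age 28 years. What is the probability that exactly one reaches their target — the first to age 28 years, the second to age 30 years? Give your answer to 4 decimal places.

p₁ = l(28)/l(24) = 4,014/11,399 = 0.352136; p₂ = l(30)/l(28) = 2,741/4,014 = 0.682860.
P(exactly one) = p₁(1−p₂) + (1−p₁)p₂ = 0.111676 + 0.442400 = 0.554077.

0.5541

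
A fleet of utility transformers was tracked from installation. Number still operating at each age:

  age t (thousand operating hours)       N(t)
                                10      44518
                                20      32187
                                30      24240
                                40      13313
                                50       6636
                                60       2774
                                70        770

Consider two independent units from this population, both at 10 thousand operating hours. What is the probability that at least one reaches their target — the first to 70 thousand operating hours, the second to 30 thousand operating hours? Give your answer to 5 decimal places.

0.55238

p₁ = N(70)/N(10) = 770/44518 = 0.017296; p₂ = N(30)/N(10) = 24240/44518 = 0.544499.
P(at least one) = 1 − (1−p₁)(1−p₂) = 1 − 0.982704 × 0.455501 = 0.552377.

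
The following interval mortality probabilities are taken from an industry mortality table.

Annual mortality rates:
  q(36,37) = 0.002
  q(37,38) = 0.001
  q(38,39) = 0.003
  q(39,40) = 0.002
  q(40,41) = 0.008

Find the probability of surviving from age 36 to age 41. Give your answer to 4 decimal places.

0.9841

The overall survival probability is (1 − 0.002) × (1 − 0.001) × (1 − 0.003) × (1 − 0.002) × (1 − 0.008).
= 0.998 × 0.999 × 0.997 × 0.998 × 0.992 = 0.984087.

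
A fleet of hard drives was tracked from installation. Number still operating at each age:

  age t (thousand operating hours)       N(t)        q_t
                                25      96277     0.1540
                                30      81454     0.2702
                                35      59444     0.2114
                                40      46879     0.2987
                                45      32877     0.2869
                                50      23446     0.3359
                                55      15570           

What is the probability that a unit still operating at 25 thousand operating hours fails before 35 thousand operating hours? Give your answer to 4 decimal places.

0.3826

P(fail before 35 | operational at 25) = 1 − N(35)/N(25) = 1 − 59444/96277 = (36833)/96277 = 0.382573.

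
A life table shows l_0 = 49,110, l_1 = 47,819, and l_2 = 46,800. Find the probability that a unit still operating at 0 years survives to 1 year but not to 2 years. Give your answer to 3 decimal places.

0.021

This is the probability of reaching 1 but not 2, conditional on being operational at 0: (l_1 − l_2) / l_0.
= (47,819 − 46,800) / 49,110 = 1,019 / 49,110 = 0.020749.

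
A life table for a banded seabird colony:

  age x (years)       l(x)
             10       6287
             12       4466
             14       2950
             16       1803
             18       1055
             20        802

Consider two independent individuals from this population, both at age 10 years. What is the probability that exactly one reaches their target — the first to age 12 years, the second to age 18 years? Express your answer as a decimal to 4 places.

p₁ = l(12)/l(10) = 4466/6287 = 0.710355; p₂ = l(18)/l(10) = 1055/6287 = 0.167807.
P(exactly one) = p₁(1−p₂) + (1−p₁)p₂ = 0.591152 + 0.048604 = 0.639757.

0.6398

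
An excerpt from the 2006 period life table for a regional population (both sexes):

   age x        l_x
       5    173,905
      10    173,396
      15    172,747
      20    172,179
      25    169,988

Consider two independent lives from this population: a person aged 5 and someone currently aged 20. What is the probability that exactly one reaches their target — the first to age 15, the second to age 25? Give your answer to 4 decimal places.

p₁ = l_15/l_5 = 172,747/173,905 = 0.993341; p₂ = l_25/l_20 = 169,988/172,179 = 0.987275.
P(exactly one) = p₁(1−p₂) + (1−p₁)p₂ = 0.012640 + 0.006574 = 0.019215.

0.0192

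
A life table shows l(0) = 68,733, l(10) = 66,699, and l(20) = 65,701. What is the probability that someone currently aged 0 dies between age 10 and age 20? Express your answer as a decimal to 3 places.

This is the probability of reaching 10 but not 20, conditional on being alive at 0: (l(10) − l(20)) / l(0).
= (66,699 − 65,701) / 68,733 = 998 / 68,733 = 0.014520.

0.015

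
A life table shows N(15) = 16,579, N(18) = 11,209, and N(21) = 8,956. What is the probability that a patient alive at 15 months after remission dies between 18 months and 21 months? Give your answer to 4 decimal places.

0.1359

This is the probability of reaching 18 but not 21, conditional on being alive at 15: (N(18) − N(21)) / N(15).
= (11,209 − 8,956) / 16,579 = 2,253 / 16,579 = 0.135895.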